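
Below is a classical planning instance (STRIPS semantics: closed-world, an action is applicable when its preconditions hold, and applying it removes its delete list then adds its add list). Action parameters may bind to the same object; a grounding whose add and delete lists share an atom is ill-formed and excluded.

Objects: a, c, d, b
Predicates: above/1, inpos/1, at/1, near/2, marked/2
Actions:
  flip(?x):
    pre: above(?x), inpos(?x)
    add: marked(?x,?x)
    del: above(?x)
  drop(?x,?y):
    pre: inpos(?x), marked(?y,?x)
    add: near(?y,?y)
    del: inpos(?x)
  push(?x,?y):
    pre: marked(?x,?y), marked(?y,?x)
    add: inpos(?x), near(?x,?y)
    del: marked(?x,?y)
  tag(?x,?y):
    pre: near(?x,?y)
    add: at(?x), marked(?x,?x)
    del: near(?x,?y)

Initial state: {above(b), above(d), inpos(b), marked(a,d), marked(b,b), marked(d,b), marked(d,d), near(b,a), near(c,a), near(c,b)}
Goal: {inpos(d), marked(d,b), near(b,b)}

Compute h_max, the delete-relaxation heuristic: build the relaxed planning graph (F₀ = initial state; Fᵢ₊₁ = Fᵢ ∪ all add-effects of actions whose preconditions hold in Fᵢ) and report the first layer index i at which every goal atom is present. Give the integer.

F0 = init (10 atoms)
F1 = F0 ∪ {at(b), at(c), inpos(d), marked(c,c), near(b,b), near(d,d)}  (16 atoms)
goal ⊆ F1  ⇒  h_max = 1

1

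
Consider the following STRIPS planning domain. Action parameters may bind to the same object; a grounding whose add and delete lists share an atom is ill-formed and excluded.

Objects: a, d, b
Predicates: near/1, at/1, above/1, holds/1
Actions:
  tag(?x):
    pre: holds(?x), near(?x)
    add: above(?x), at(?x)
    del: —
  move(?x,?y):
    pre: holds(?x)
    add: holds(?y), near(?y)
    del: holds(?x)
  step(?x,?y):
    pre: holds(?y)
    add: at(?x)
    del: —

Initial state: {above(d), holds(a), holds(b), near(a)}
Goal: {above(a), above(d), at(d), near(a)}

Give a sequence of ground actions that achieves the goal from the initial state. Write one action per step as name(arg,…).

tag(a); step(d,a)

1. tag(a)  →  {above(a), above(d), at(a), holds(a), holds(b), near(a)}
2. step(d,a)  →  {above(a), above(d), at(a), at(d), holds(a), holds(b), near(a)}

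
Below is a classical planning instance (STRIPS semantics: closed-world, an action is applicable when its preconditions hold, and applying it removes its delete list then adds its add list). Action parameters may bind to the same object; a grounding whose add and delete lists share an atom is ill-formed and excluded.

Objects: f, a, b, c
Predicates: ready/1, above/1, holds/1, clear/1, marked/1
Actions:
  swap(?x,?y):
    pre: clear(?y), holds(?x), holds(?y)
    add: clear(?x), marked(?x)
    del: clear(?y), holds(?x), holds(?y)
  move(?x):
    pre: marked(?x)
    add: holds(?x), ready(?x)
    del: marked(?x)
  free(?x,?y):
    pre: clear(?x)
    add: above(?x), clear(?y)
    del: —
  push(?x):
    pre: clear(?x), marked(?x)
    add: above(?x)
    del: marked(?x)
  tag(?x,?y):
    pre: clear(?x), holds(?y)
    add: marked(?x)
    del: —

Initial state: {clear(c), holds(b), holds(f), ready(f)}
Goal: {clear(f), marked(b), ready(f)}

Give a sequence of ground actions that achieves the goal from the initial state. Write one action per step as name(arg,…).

1. free(c,f)  →  {above(c), clear(c), clear(f), holds(b), holds(f), ready(f)}
2. swap(b,f)  →  {above(c), clear(b), clear(c), marked(b), ready(f)}
3. free(b,f)  →  {above(b), above(c), clear(b), clear(c), clear(f), marked(b), ready(f)}

free(c,f); swap(b,f); free(b,f)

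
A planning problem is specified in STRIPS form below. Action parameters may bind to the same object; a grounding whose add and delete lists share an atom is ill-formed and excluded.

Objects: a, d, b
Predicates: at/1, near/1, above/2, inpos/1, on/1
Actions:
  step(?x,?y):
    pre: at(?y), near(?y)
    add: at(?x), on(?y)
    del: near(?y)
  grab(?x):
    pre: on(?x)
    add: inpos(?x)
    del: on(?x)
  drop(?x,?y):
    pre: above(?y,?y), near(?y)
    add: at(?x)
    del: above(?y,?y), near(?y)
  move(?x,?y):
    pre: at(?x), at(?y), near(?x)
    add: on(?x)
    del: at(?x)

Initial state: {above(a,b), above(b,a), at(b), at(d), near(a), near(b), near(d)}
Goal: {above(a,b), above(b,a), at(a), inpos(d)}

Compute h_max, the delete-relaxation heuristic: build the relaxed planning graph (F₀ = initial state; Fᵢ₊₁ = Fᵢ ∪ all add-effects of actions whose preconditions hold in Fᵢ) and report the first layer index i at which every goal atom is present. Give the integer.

2

F0 = init (7 atoms)
F1 = F0 ∪ {at(a), on(b), on(d)}  (10 atoms)
F2 = F1 ∪ {inpos(b), inpos(d), on(a)}  (13 atoms)
goal ⊆ F2  ⇒  h_max = 2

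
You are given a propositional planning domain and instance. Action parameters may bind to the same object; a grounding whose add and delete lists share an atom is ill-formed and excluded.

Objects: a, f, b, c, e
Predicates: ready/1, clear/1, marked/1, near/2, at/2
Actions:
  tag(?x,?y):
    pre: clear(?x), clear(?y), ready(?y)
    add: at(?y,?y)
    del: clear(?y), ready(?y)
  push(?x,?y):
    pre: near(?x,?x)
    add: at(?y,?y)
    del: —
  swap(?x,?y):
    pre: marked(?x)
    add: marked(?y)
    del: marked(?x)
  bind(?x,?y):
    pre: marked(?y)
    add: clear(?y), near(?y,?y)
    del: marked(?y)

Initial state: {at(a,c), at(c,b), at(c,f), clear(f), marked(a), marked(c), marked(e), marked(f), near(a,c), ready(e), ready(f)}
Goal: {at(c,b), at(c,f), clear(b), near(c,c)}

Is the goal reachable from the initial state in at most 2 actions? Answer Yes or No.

No

1. swap(a,b)  →  {at(a,c), at(c,b), at(c,f), clear(f), marked(b), marked(c), marked(e), marked(f), near(a,c), ready(e), ready(f)}
2. bind(a,b)  →  {at(a,c), at(c,b), at(c,f), clear(b), clear(f), marked(c), marked(e), marked(f), near(a,c), near(b,b), ready(e), ready(f)}
3. bind(a,c)  →  {at(a,c), at(c,b), at(c,f), clear(b), clear(c), clear(f), marked(e), marked(f), near(a,c), near(b,b), near(c,c), ready(e), ready(f)}
optimal plan length = 3; 3 > 2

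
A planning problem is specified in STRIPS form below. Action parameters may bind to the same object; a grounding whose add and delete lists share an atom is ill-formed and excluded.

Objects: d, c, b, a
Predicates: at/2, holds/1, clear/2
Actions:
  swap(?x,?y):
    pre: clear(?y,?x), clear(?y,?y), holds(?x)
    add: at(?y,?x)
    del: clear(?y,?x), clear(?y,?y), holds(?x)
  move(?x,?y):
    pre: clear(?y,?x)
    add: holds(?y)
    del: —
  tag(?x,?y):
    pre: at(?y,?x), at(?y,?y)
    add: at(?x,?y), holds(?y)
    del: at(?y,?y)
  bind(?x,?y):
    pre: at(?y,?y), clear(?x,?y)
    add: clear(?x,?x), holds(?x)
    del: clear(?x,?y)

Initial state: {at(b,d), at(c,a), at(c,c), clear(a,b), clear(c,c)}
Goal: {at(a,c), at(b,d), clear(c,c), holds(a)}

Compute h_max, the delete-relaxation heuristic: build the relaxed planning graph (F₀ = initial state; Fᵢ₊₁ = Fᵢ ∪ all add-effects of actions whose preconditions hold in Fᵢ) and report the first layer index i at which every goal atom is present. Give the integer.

F0 = init (5 atoms)
F1 = F0 ∪ {at(a,c), holds(a), holds(c)}  (8 atoms)
goal ⊆ F1  ⇒  h_max = 1

1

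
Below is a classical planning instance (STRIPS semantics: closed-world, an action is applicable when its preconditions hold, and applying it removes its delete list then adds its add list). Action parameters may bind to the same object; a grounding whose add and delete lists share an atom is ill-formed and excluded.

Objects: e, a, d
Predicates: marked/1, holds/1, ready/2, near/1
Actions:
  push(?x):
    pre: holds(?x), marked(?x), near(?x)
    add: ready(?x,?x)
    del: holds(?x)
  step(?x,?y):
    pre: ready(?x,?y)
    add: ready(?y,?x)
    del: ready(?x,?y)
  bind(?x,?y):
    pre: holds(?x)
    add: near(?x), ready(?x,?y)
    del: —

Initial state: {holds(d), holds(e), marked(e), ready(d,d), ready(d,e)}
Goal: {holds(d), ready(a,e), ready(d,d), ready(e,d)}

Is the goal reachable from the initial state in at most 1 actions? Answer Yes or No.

1. step(d,e)  →  {holds(d), holds(e), marked(e), ready(d,d), ready(e,d)}
2. bind(e,a)  →  {holds(d), holds(e), marked(e), near(e), ready(d,d), ready(e,a), ready(e,d)}
3. step(e,a)  →  {holds(d), holds(e), marked(e), near(e), ready(a,e), ready(d,d), ready(e,d)}
optimal plan length = 3; 3 > 1

No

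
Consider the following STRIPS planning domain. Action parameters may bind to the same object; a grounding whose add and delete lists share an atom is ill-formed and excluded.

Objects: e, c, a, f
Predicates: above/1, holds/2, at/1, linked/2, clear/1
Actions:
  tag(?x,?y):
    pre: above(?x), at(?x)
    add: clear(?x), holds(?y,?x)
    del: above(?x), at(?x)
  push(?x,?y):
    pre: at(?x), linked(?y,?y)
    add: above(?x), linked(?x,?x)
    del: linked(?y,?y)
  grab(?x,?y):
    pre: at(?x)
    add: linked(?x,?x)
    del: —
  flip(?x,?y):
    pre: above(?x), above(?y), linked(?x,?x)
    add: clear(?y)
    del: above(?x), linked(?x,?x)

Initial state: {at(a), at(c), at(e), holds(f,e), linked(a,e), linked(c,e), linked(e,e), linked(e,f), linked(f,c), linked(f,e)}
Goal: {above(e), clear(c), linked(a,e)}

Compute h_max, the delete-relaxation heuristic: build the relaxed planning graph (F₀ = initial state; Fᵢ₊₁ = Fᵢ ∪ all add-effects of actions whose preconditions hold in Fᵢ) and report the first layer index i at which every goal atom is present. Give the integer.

2

F0 = init (10 atoms)
F1 = F0 ∪ {above(a), above(c), linked(a,a), linked(c,c)}  (14 atoms)
F2 = F1 ∪ {above(e), clear(a), clear(c), holds(a,a), holds(a,c), holds(c,a), holds(c,c), holds(e,a), holds(e,c), holds(f,a), holds(f,c)}  (25 atoms)
goal ⊆ F2  ⇒  h_max = 2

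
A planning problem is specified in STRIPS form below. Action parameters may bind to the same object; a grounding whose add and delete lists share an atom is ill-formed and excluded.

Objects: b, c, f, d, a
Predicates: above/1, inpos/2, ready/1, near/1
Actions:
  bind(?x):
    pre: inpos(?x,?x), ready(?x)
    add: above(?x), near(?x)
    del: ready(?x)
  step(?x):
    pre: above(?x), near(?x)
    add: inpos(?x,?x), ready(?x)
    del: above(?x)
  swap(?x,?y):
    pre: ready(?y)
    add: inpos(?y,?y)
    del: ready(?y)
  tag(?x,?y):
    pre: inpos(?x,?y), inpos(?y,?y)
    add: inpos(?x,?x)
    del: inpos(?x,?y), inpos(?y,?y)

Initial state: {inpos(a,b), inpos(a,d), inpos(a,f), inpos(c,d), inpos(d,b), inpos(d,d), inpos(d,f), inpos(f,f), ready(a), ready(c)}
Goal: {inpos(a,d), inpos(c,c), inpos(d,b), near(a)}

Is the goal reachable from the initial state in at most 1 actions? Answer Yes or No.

1. swap(b,c)  →  {inpos(a,b), inpos(a,d), inpos(a,f), inpos(c,c), inpos(c,d), inpos(d,b), inpos(d,d), inpos(d,f), inpos(f,f), ready(a)}
2. tag(a,f)  →  {inpos(a,a), inpos(a,b), inpos(a,d), inpos(c,c), inpos(c,d), inpos(d,b), inpos(d,d), inpos(d,f), ready(a)}
3. bind(a)  →  {above(a), inpos(a,a), inpos(a,b), inpos(a,d), inpos(c,c), inpos(c,d), inpos(d,b), inpos(d,d), inpos(d,f), near(a)}
optimal plan length = 3; 3 > 1

No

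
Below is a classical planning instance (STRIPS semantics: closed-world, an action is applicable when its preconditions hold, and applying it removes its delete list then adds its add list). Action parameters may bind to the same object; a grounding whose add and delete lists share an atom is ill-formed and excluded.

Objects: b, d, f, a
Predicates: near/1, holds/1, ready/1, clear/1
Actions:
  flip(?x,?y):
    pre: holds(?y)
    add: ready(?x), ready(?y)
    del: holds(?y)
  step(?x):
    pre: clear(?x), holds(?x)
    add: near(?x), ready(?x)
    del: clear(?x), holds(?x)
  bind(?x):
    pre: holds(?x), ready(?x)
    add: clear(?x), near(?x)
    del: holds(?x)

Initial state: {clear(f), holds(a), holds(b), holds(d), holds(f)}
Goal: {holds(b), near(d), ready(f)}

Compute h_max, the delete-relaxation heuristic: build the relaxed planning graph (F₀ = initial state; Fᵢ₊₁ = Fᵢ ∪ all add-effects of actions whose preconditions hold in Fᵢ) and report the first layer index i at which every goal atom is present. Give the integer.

F0 = init (5 atoms)
F1 = F0 ∪ {near(f), ready(a), ready(b), ready(d), ready(f)}  (10 atoms)
F2 = F1 ∪ {clear(a), clear(b), clear(d), near(a), near(b), near(d)}  (16 atoms)
goal ⊆ F2  ⇒  h_max = 2

2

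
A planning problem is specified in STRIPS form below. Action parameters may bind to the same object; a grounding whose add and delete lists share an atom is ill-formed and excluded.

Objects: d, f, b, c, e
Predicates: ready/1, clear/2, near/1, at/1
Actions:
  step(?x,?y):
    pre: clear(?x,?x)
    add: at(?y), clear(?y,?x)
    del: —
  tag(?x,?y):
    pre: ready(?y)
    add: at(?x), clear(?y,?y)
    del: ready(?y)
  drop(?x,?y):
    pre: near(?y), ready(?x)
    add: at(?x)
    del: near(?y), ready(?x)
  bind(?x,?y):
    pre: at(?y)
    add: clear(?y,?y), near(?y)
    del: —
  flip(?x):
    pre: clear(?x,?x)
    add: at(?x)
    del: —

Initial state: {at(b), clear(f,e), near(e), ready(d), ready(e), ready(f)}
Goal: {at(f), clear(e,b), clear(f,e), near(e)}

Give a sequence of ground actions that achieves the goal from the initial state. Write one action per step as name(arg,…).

1. tag(f,d)  →  {at(b), at(f), clear(d,d), clear(f,e), near(e), ready(e), ready(f)}
2. bind(d,b)  →  {at(b), at(f), clear(b,b), clear(d,d), clear(f,e), near(b), near(e), ready(e), ready(f)}
3. step(b,e)  →  {at(b), at(e), at(f), clear(b,b), clear(d,d), clear(e,b), clear(f,e), near(b), near(e), ready(e), ready(f)}

tag(f,d); bind(d,b); step(b,e)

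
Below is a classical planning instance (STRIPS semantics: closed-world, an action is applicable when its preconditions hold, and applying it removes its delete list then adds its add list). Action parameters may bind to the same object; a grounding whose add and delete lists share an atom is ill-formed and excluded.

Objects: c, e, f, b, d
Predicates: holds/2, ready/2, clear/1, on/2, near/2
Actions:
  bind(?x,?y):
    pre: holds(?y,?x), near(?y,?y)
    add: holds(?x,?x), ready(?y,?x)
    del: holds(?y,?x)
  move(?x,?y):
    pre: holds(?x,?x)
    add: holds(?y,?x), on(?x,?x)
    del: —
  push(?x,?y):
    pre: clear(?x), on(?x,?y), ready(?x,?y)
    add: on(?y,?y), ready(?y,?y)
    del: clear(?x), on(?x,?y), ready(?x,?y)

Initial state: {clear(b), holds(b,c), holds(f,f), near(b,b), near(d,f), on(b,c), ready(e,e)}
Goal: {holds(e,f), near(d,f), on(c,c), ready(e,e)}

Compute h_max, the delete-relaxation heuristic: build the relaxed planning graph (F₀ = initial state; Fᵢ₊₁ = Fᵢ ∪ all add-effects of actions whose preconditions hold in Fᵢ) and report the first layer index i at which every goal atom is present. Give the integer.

F0 = init (7 atoms)
F1 = F0 ∪ {holds(b,f), holds(c,c), holds(c,f), holds(d,f), holds(e,f), on(f,f), ready(b,c)}  (14 atoms)
F2 = F1 ∪ {holds(d,c), holds(e,c), holds(f,c), on(c,c), ready(b,f), ready(c,c)}  (20 atoms)
goal ⊆ F2  ⇒  h_max = 2

2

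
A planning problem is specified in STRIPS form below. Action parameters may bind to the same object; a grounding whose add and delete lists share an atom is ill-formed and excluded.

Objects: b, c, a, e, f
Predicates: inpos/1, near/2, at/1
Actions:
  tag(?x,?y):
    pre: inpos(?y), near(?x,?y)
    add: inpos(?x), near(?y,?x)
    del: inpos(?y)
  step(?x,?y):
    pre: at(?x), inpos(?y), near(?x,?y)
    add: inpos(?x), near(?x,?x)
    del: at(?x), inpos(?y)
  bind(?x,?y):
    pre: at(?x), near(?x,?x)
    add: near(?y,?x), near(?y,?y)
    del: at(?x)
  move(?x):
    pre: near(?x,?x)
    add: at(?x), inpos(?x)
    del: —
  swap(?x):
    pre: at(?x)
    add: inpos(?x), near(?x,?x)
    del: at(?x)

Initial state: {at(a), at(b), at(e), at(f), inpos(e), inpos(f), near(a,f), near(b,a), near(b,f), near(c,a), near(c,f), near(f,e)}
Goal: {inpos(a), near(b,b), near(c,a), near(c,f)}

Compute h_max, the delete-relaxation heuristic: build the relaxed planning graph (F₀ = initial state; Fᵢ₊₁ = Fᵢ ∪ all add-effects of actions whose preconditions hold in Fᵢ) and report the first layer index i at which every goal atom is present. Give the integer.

F0 = init (12 atoms)
F1 = F0 ∪ {inpos(a), inpos(b), inpos(c), near(a,a), near(b,b), near(e,e), near(e,f), near(f,a), near(f,b), near(f,c), near(f,f)}  (23 atoms)
goal ⊆ F1  ⇒  h_max = 1

1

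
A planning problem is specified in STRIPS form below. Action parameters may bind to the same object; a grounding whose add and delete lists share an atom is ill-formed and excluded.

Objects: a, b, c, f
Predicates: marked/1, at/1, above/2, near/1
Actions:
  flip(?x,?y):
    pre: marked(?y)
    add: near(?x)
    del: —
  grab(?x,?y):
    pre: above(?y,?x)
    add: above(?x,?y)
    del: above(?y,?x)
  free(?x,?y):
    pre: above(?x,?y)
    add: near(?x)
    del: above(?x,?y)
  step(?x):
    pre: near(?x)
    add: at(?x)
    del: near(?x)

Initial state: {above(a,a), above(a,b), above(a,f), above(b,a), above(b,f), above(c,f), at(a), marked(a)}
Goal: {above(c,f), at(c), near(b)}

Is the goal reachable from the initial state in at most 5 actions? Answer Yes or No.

Yes

1. flip(b,a)  →  {above(a,a), above(a,b), above(a,f), above(b,a), above(b,f), above(c,f), at(a), marked(a), near(b)}
2. flip(c,a)  →  {above(a,a), above(a,b), above(a,f), above(b,a), above(b,f), above(c,f), at(a), marked(a), near(b), near(c)}
3. step(c)  →  {above(a,a), above(a,b), above(a,f), above(b,a), above(b,f), above(c,f), at(a), at(c), marked(a), near(b)}
optimal plan length = 3; 3 ≤ 5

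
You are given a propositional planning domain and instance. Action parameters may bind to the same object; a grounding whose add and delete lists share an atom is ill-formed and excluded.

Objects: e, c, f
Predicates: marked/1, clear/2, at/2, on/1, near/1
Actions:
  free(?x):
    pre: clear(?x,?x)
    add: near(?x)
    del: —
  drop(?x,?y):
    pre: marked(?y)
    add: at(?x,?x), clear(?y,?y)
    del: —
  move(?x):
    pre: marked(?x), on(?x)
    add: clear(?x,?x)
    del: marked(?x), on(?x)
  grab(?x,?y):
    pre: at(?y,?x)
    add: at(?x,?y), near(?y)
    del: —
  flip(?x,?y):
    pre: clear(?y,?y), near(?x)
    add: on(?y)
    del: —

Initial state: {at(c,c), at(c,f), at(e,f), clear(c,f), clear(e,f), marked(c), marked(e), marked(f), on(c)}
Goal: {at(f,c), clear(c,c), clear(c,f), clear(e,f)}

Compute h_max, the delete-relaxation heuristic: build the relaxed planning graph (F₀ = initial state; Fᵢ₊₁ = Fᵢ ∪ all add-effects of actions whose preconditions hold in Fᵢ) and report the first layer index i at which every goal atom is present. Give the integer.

1

F0 = init (9 atoms)
F1 = F0 ∪ {at(e,e), at(f,c), at(f,e), at(f,f), clear(c,c), clear(e,e), clear(f,f), near(c), near(e)}  (18 atoms)
goal ⊆ F1  ⇒  h_max = 1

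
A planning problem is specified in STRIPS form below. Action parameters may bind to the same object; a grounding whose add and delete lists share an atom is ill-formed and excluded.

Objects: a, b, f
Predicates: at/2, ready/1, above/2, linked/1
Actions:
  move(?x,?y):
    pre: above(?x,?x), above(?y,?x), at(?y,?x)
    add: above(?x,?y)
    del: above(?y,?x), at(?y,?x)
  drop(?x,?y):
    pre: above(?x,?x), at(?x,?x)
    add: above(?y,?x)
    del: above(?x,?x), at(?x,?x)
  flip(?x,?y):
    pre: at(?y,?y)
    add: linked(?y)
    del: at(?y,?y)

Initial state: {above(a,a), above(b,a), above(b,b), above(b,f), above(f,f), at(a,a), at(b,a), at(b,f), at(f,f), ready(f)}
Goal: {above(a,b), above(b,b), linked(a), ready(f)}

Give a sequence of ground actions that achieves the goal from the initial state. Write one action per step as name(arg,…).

move(a,b); flip(a,a)

1. move(a,b)  →  {above(a,a), above(a,b), above(b,b), above(b,f), above(f,f), at(a,a), at(b,f), at(f,f), ready(f)}
2. flip(a,a)  →  {above(a,a), above(a,b), above(b,b), above(b,f), above(f,f), at(b,f), at(f,f), linked(a), ready(f)}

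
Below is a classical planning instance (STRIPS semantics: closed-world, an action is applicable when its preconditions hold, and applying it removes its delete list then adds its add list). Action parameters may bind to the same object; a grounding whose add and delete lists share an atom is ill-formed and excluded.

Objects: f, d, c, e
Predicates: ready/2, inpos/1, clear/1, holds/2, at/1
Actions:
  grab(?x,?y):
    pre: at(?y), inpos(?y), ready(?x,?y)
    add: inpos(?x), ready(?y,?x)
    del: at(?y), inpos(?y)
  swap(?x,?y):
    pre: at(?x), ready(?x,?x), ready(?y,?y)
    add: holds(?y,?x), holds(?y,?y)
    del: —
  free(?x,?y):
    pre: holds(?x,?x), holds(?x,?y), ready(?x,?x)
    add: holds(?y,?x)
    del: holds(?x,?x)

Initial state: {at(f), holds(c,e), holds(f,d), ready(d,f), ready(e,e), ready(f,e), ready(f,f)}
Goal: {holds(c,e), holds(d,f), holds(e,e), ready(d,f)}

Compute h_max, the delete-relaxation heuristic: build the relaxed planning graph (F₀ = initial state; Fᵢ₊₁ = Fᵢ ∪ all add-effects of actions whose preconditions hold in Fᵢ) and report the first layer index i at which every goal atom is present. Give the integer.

2

F0 = init (7 atoms)
F1 = F0 ∪ {holds(e,e), holds(e,f), holds(f,f)}  (10 atoms)
F2 = F1 ∪ {holds(d,f), holds(f,e)}  (12 atoms)
goal ⊆ F2  ⇒  h_max = 2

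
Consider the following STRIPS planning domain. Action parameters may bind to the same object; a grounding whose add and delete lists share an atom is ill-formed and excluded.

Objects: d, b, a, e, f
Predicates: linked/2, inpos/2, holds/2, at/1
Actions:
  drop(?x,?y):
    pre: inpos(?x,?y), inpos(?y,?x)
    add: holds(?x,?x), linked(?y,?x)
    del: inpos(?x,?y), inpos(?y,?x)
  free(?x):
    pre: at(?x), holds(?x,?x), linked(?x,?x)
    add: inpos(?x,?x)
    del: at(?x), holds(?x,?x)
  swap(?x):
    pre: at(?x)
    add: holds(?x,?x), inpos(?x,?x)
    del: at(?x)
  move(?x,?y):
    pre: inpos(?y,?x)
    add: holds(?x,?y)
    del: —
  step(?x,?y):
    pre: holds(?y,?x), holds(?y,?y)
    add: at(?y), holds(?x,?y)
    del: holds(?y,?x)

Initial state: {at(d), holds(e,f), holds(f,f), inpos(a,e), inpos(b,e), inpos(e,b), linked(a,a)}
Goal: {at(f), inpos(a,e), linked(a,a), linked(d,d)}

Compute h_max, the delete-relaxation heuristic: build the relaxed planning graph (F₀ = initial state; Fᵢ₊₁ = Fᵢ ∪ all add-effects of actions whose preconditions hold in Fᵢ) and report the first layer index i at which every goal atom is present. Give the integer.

F0 = init (7 atoms)
F1 = F0 ∪ {holds(b,b), holds(b,e), holds(d,d), holds(e,a), holds(e,b), holds(e,e), inpos(d,d), linked(b,e), linked(e,b)}  (16 atoms)
F2 = F1 ∪ {at(b), at(e), holds(a,e), holds(f,e), linked(d,d)}  (21 atoms)
F3 = F2 ∪ {at(f), inpos(b,b), inpos(e,e)}  (24 atoms)
goal ⊆ F3  ⇒  h_max = 3

3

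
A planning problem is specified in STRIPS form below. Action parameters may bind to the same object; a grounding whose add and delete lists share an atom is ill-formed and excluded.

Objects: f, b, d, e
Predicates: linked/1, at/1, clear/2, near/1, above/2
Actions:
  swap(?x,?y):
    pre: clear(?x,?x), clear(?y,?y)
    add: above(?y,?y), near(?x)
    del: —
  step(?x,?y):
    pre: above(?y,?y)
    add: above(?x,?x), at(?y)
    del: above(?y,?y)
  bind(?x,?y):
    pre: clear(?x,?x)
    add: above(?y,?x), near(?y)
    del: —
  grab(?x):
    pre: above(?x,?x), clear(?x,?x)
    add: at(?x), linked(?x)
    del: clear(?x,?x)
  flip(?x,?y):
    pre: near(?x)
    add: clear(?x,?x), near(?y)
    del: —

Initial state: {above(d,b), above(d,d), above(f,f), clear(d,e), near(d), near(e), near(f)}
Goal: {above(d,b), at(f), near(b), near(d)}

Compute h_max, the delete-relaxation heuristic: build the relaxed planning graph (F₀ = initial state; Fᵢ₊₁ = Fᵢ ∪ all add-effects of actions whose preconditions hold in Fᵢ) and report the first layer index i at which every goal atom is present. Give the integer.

F0 = init (7 atoms)
F1 = F0 ∪ {above(b,b), above(e,e), at(d), at(f), clear(d,d), clear(e,e), clear(f,f), near(b)}  (15 atoms)
goal ⊆ F1  ⇒  h_max = 1

1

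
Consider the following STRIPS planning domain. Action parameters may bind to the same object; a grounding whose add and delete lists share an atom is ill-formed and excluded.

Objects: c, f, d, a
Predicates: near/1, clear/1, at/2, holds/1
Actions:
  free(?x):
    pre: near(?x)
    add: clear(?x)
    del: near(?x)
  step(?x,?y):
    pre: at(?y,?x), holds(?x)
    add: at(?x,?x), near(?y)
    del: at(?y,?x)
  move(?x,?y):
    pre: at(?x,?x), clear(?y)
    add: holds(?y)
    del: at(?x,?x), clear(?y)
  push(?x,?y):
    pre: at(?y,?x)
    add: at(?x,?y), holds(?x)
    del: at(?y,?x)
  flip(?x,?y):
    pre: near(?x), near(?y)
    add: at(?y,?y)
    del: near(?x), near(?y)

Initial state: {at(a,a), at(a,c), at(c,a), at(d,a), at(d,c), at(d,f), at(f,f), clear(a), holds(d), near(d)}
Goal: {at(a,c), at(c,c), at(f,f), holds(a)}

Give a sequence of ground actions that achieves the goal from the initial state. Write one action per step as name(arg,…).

move(a,a); step(a,c); flip(c,c)

1. move(a,a)  →  {at(a,c), at(c,a), at(d,a), at(d,c), at(d,f), at(f,f), holds(a), holds(d), near(d)}
2. step(a,c)  →  {at(a,a), at(a,c), at(d,a), at(d,c), at(d,f), at(f,f), holds(a), holds(d), near(c), near(d)}
3. flip(c,c)  →  {at(a,a), at(a,c), at(c,c), at(d,a), at(d,c), at(d,f), at(f,f), holds(a), holds(d), near(d)}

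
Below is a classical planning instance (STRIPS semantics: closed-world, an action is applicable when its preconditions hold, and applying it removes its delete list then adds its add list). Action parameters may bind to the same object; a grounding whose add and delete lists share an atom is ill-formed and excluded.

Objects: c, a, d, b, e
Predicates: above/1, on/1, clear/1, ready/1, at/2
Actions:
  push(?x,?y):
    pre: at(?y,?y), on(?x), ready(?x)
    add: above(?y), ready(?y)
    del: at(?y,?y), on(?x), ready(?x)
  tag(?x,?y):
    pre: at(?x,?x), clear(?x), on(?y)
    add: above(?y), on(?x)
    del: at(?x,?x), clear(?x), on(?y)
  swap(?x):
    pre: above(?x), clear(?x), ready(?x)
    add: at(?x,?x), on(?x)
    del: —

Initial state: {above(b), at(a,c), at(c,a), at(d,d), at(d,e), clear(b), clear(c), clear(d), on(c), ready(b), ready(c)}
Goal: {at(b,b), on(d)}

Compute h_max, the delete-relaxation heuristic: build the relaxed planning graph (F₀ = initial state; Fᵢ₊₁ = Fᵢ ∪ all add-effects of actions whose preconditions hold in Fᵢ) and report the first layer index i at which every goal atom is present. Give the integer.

1

F0 = init (11 atoms)
F1 = F0 ∪ {above(c), above(d), at(b,b), on(b), on(d), ready(d)}  (17 atoms)
goal ⊆ F1  ⇒  h_max = 1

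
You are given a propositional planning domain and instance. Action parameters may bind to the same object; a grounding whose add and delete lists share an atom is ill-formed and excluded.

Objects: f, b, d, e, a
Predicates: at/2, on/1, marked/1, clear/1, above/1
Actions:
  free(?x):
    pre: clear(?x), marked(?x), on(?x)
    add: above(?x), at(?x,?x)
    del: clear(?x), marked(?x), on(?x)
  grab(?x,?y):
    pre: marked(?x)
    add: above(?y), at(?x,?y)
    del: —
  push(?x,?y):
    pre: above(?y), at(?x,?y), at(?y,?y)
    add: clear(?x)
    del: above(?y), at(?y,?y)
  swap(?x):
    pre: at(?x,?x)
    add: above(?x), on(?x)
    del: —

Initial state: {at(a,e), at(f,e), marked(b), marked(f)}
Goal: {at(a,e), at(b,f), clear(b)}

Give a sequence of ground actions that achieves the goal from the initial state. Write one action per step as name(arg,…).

1. grab(f,f)  →  {above(f), at(a,e), at(f,e), at(f,f), marked(b), marked(f)}
2. grab(b,f)  →  {above(f), at(a,e), at(b,f), at(f,e), at(f,f), marked(b), marked(f)}
3. push(b,f)  →  {at(a,e), at(b,f), at(f,e), clear(b), marked(b), marked(f)}

grab(f,f); grab(b,f); push(b,f)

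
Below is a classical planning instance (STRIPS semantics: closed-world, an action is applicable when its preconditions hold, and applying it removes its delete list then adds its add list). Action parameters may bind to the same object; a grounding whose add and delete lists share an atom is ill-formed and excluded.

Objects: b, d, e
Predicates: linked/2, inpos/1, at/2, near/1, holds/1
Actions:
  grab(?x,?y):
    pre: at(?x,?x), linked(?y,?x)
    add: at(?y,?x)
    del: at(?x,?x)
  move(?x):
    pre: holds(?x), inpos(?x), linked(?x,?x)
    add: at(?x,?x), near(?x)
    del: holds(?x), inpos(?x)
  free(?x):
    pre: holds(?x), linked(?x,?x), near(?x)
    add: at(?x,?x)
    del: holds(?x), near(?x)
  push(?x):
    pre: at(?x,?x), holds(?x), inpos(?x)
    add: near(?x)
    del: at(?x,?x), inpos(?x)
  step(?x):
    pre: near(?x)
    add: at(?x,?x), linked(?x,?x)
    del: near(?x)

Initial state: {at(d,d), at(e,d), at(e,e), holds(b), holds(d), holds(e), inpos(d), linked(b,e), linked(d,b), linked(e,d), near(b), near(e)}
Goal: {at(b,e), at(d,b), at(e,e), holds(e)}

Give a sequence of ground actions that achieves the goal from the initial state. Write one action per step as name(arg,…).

grab(e,b); step(b); grab(b,d); step(e)

1. grab(e,b)  →  {at(b,e), at(d,d), at(e,d), holds(b), holds(d), holds(e), inpos(d), linked(b,e), linked(d,b), linked(e,d), near(b), near(e)}
2. step(b)  →  {at(b,b), at(b,e), at(d,d), at(e,d), holds(b), holds(d), holds(e), inpos(d), linked(b,b), linked(b,e), linked(d,b), linked(e,d), near(e)}
3. grab(b,d)  →  {at(b,e), at(d,b), at(d,d), at(e,d), holds(b), holds(d), holds(e), inpos(d), linked(b,b), linked(b,e), linked(d,b), linked(e,d), near(e)}
4. step(e)  →  {at(b,e), at(d,b), at(d,d), at(e,d), at(e,e), holds(b), holds(d), holds(e), inpos(d), linked(b,b), linked(b,e), linked(d,b), linked(e,d), linked(e,e)}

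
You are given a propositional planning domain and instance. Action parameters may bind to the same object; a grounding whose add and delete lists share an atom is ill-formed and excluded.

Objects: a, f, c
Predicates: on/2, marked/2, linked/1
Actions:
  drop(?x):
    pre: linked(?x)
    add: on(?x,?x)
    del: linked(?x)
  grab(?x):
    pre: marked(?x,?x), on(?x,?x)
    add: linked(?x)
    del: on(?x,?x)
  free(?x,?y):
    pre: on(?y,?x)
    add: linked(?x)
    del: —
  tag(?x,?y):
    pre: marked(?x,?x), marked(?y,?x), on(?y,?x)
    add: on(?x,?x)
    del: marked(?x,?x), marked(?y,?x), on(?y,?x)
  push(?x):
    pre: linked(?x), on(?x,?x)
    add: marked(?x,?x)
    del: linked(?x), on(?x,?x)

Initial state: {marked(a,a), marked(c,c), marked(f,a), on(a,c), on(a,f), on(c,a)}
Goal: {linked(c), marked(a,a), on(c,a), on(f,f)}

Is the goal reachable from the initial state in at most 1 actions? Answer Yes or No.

1. free(f,a)  →  {linked(f), marked(a,a), marked(c,c), marked(f,a), on(a,c), on(a,f), on(c,a)}
2. drop(f)  →  {marked(a,a), marked(c,c), marked(f,a), on(a,c), on(a,f), on(c,a), on(f,f)}
3. free(c,a)  →  {linked(c), marked(a,a), marked(c,c), marked(f,a), on(a,c), on(a,f), on(c,a), on(f,f)}
optimal plan length = 3; 3 > 1

No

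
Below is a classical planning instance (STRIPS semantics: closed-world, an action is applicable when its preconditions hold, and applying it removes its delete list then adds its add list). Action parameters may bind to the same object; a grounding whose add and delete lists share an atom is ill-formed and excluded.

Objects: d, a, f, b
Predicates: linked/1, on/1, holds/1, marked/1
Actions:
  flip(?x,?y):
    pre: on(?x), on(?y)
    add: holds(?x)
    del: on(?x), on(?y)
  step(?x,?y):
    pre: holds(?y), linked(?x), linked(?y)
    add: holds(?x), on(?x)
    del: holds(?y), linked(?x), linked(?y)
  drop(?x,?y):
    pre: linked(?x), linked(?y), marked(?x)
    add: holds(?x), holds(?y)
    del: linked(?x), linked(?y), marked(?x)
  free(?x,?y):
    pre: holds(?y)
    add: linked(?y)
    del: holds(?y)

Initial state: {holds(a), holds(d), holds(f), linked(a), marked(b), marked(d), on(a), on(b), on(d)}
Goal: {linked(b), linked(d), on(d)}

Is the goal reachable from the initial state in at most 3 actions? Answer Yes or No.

Yes

1. flip(b,a)  →  {holds(a), holds(b), holds(d), holds(f), linked(a), marked(b), marked(d), on(d)}
2. free(d,d)  →  {holds(a), holds(b), holds(f), linked(a), linked(d), marked(b), marked(d), on(d)}
3. free(d,b)  →  {holds(a), holds(f), linked(a), linked(b), linked(d), marked(b), marked(d), on(d)}
optimal plan length = 3; 3 ≤ 3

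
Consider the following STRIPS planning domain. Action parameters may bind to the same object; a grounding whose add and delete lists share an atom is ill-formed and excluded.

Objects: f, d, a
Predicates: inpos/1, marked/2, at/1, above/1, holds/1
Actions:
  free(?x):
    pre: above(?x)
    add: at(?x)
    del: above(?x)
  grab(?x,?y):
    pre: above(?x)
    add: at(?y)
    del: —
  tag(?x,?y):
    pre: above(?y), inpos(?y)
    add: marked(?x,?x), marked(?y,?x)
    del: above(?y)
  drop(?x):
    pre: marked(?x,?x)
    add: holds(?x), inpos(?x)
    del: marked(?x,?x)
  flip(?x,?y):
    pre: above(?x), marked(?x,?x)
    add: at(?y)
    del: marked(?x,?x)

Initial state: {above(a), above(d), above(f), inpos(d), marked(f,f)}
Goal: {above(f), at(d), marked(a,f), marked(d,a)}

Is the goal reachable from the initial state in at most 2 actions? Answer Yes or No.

No

1. grab(f,d)  →  {above(a), above(d), above(f), at(d), inpos(d), marked(f,f)}
2. tag(a,d)  →  {above(a), above(f), at(d), inpos(d), marked(a,a), marked(d,a), marked(f,f)}
3. drop(a)  →  {above(a), above(f), at(d), holds(a), inpos(a), inpos(d), marked(d,a), marked(f,f)}
4. tag(f,a)  →  {above(f), at(d), holds(a), inpos(a), inpos(d), marked(a,f), marked(d,a), marked(f,f)}
optimal plan length = 4; 4 > 2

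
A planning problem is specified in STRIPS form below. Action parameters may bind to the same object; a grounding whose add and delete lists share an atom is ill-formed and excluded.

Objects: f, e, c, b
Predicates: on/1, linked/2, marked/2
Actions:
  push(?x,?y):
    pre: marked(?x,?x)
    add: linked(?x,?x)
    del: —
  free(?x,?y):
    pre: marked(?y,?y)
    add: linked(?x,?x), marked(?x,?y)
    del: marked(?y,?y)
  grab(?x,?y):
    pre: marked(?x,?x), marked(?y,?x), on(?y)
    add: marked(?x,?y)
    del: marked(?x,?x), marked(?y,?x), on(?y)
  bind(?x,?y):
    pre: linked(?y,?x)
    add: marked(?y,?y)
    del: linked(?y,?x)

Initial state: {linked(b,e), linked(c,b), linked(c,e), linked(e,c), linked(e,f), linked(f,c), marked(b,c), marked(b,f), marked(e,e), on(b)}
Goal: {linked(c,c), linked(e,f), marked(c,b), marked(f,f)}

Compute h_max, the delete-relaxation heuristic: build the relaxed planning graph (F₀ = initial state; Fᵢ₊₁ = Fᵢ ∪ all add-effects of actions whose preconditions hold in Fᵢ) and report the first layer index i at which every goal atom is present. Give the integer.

2

F0 = init (10 atoms)
F1 = F0 ∪ {linked(b,b), linked(c,c), linked(e,e), linked(f,f), marked(b,b), marked(b,e), marked(c,c), marked(c,e), marked(f,e), marked(f,f)}  (20 atoms)
F2 = F1 ∪ {marked(c,b), marked(c,f), marked(e,b), marked(e,c), marked(e,f), marked(f,b), marked(f,c)}  (27 atoms)
goal ⊆ F2  ⇒  h_max = 2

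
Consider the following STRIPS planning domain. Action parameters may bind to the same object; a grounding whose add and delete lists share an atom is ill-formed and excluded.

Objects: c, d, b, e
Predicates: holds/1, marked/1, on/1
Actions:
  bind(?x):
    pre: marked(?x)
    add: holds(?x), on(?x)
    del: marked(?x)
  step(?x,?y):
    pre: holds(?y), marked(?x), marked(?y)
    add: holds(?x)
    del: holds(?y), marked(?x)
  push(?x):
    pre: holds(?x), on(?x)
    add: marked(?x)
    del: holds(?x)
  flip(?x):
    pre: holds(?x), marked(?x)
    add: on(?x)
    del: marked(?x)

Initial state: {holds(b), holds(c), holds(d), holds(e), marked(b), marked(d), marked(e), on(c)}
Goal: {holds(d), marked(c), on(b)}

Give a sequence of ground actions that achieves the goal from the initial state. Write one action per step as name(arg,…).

bind(b); push(c)

1. bind(b)  →  {holds(b), holds(c), holds(d), holds(e), marked(d), marked(e), on(b), on(c)}
2. push(c)  →  {holds(b), holds(d), holds(e), marked(c), marked(d), marked(e), on(b), on(c)}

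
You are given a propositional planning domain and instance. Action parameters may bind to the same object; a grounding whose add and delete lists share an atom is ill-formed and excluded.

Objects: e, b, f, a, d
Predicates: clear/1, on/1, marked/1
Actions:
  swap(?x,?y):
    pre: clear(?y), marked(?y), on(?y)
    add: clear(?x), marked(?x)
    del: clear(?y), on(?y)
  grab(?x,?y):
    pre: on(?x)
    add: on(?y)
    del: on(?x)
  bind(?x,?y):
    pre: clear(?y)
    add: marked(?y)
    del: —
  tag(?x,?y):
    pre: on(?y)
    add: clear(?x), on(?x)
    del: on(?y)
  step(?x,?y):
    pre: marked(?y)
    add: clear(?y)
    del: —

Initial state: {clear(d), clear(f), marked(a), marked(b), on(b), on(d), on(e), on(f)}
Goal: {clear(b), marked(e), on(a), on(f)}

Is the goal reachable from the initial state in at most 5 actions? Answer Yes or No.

1. grab(e,a)  →  {clear(d), clear(f), marked(a), marked(b), on(a), on(b), on(d), on(f)}
2. bind(e,d)  →  {clear(d), clear(f), marked(a), marked(b), marked(d), on(a), on(b), on(d), on(f)}
3. swap(e,d)  →  {clear(e), clear(f), marked(a), marked(b), marked(d), marked(e), on(a), on(b), on(f)}
4. step(e,b)  →  {clear(b), clear(e), clear(f), marked(a), marked(b), marked(d), marked(e), on(a), on(b), on(f)}
optimal plan length = 4; 4 ≤ 5

Yes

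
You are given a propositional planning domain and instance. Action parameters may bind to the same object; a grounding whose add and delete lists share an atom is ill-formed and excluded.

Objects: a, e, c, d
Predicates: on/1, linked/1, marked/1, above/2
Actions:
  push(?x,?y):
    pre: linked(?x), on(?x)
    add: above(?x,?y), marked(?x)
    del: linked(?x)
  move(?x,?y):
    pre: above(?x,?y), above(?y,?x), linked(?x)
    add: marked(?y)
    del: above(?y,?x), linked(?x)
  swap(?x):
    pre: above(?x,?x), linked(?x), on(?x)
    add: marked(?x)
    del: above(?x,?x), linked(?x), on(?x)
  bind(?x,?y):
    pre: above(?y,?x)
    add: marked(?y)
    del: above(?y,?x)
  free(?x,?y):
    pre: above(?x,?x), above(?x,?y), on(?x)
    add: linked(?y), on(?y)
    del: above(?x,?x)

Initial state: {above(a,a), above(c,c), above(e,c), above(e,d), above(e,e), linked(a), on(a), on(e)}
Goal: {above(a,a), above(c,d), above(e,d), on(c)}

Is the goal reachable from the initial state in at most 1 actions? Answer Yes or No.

1. free(e,c)  →  {above(a,a), above(c,c), above(e,c), above(e,d), linked(a), linked(c), on(a), on(c), on(e)}
2. push(c,d)  →  {above(a,a), above(c,c), above(c,d), above(e,c), above(e,d), linked(a), marked(c), on(a), on(c), on(e)}
optimal plan length = 2; 2 > 1

No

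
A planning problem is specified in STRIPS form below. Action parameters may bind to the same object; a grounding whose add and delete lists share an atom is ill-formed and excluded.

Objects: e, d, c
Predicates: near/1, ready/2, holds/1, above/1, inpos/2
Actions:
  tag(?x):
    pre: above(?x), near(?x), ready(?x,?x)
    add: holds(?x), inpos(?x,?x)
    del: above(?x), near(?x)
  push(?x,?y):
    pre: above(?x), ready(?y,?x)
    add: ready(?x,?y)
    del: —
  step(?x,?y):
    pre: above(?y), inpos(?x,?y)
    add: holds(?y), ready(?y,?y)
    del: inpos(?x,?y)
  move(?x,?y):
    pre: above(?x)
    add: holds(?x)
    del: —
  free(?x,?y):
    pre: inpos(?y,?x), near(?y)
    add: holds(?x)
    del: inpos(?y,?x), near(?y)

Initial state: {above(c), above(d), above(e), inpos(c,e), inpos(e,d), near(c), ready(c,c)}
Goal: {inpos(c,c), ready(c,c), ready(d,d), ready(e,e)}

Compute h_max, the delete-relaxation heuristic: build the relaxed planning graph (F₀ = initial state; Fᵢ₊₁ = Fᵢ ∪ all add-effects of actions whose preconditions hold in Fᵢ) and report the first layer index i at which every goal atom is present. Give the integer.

1

F0 = init (7 atoms)
F1 = F0 ∪ {holds(c), holds(d), holds(e), inpos(c,c), ready(d,d), ready(e,e)}  (13 atoms)
goal ⊆ F1  ⇒  h_max = 1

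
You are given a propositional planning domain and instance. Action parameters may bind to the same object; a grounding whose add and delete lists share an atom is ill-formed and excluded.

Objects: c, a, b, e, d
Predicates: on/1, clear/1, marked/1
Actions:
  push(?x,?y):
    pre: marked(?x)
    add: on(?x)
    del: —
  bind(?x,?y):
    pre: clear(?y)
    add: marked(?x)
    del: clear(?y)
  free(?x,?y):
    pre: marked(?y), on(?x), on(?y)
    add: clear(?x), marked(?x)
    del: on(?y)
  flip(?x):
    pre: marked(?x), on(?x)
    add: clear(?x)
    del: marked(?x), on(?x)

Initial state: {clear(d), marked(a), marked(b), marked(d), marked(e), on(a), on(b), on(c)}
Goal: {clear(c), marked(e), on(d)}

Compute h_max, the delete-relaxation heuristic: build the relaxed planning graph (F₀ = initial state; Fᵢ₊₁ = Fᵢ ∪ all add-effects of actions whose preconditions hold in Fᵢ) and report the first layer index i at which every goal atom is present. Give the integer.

1

F0 = init (8 atoms)
F1 = F0 ∪ {clear(a), clear(b), clear(c), marked(c), on(d), on(e)}  (14 atoms)
goal ⊆ F1  ⇒  h_max = 1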